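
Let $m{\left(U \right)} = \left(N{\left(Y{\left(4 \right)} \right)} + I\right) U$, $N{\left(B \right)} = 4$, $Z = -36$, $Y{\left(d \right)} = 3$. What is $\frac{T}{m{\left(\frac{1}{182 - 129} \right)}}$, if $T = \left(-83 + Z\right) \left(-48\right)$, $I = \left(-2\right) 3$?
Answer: $-151368$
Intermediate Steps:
$I = -6$
$m{\left(U \right)} = - 2 U$ ($m{\left(U \right)} = \left(4 - 6\right) U = - 2 U$)
$T = 5712$ ($T = \left(-83 - 36\right) \left(-48\right) = \left(-119\right) \left(-48\right) = 5712$)
$\frac{T}{m{\left(\frac{1}{182 - 129} \right)}} = \frac{5712}{\left(-2\right) \frac{1}{182 - 129}} = \frac{5712}{\left(-2\right) \frac{1}{53}} = \frac{5712}{- \frac{2}{53}} = 5712 \left(- \frac{53}{2}\right) = -151368$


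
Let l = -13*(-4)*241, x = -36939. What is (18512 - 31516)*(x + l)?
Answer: 317388628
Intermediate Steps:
l = 12532 (l = 52*241 = 12532)
(18512 - 31516)*(x + l) = (18512 - 31516)*(-36939 + 12532) = -13004*(-24407) = 317388628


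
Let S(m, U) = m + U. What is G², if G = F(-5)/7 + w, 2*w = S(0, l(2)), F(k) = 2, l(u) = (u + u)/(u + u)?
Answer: 121/196 ≈ 0.61735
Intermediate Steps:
l(u) = 1 (l(u) = (2*u)/((2*u)) = (2*u)*(1/(2*u)) = 1)
S(m, U) = U + m
w = ½ (w = (1 + 0)/2 = (½)*1 = ½ ≈ 0.50000)
G = 11/14 (G = 2/7 + ½ = 11/14 ≈ 0.78571)
G² = (11/14)² = 121/196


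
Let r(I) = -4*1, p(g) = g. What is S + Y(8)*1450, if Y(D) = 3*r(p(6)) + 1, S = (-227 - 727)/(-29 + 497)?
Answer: -414753/26 ≈ -15952.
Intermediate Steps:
r(I) = -4
S = -53/26 (S = -954/468 = -954*1/468 = -53/26 ≈ -2.0385)
Y(D) = -11 (Y(D) = 3*(-4) + 1 = -12 + 1 = -11)
S + Y(8)*1450 = -53/26 - 11*1450 = -53/26 - 15950 = -414753/26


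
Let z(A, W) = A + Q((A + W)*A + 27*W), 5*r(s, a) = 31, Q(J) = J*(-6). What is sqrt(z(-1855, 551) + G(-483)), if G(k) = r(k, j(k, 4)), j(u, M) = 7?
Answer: I*sqrt(365115770)/5 ≈ 3821.6*I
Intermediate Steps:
Q(J) = -6*J
r(s, a) = 31/5 (r(s, a) = (1/5)*31 = 31/5)
z(A, W) = A - 162*W - 6*A*(A + W) (z(A, W) = A - 6*((A + W)*A + 27*W) = A - 6*(A*(A + W) + 27*W) = A - 6*(27*W + A*(A + W)) = A + (-162*W - 6*A*(A + W)) = A - 162*W - 6*A*(A + W))
G(k) = 31/5
sqrt(z(-1855, 551) + G(-483)) = sqrt((-1855 - 162*551 - 6*(-1855)**2 - 6*(-1855)*551) + 31/5) = sqrt((-1855 - 89262 - 6*3441025 + 6132630) + 31/5) = sqrt((-1855 - 89262 - 20646150 + 6132630) + 31/5) = sqrt(-14604637 + 31/5) = sqrt(-73023154/5) = I*sqrt(365115770)/5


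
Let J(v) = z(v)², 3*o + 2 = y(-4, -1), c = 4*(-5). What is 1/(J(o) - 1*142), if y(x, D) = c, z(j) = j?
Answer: -9/794 ≈ -0.011335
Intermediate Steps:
c = -20
y(x, D) = -20
o = -22/3 (o = -⅔ + (⅓)*(-20) = -⅔ - 20/3 = -22/3 ≈ -7.3333)
J(v) = v²
1/(J(o) - 1*142) = 1/((-22/3)² - 1*142) = 1/(484/9 - 142) = 1/(-794/9) = -9/794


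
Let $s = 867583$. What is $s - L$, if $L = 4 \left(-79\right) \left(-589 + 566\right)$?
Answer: $860315$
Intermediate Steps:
$L = 7268$ ($L = \left(-316\right) \left(-23\right) = 7268$)
$s - L = 867583 - 7268 = 860315$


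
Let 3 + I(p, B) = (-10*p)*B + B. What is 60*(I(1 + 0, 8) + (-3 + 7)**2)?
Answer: -3540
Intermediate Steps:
I(p, B) = -3 + B - 10*B*p (I(p, B) = -3 + ((-10*p)*B + B) = -3 + (-10*B*p + B) = -3 + (B - 10*B*p) = -3 + B - 10*B*p)
60*(I(1 + 0, 8) + (-3 + 7)**2) = 60*((-3 + 8 - 10*8*(1 + 0)) + (-3 + 7)**2) = 60*((-3 + 8 - 10*8*1) + 4**2) = 60*((-3 + 8 - 80) + 16) = 60*(-75 + 16) = 60*(-59) = -3540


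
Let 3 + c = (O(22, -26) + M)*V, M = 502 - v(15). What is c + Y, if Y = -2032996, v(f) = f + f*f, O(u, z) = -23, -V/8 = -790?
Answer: -522519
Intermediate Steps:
V = 6320 (V = -8*(-790) = 6320)
v(f) = f + f**2
M = 262 (M = 502 - 15*(1 + 15) = 502 - 15*16 = 502 - 1*240 = 502 - 240 = 262)
c = 1510477 (c = -3 + (-23 + 262)*6320 = -3 + 239*6320 = -3 + 1510480 = 1510477)
c + Y = 1510477 - 2032996 = -522519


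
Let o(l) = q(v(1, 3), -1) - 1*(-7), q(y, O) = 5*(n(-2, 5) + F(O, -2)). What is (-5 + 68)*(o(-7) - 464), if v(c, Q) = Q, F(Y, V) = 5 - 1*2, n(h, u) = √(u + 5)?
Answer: -27846 + 315*√10 ≈ -26850.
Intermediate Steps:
n(h, u) = √(5 + u)
F(Y, V) = 3 (F(Y, V) = 5 - 2 = 3)
q(y, O) = 15 + 5*√10 (q(y, O) = 5*(√(5 + 5) + 3) = 5*(√10 + 3) = 5*(3 + √10) = 15 + 5*√10)
o(l) = 22 + 5*√10 (o(l) = (15 + 5*√10) - 1*(-7) = (15 + 5*√10) + 7 = 22 + 5*√10)
(-5 + 68)*(o(-7) - 464) = (-5 + 68)*((22 + 5*√10) - 464) = 63*(-442 + 5*√10) = -27846 + 315*√10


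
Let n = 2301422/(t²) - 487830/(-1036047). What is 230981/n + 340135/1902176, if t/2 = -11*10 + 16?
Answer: 2681593292515812893333/761385009100740384 ≈ 3522.0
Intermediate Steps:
t = -188 (t = 2*(-11*10 + 16) = 2*(-110 + 16) = 2*(-94) = -188)
n = 400270537059/6103007528 (n = 2301422/((-188)²) - 487830/(-1036047) = 2301422/35344 - 487830*(-1/1036047) = 2301422*(1/35344) + 162610/345349 = 1150711/17672 + 162610/345349 = 400270537059/6103007528 ≈ 65.586)
230981/n + 340135/1902176 = 230981/(400270537059/6103007528) + 340135/1902176 = 230981*(6103007528/400270537059) + 340135*(1/1902176) = 1409678781824968/400270537059 + 340135/1902176 = 2681593292515812893333/761385009100740384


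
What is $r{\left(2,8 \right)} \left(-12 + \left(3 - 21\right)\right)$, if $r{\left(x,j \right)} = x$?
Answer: $-60$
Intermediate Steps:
$r{\left(2,8 \right)} \left(-12 + \left(3 - 21\right)\right) = 2 \left(-12 + \left(3 - 21\right)\right) = 2 \left(-12 - 18\right) = 2 \left(-30\right) = -60$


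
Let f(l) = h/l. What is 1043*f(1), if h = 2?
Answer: 2086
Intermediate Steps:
f(l) = 2/l
1043*f(1) = 1043*(2/1) = 1043*(2*1) = 1043*2 = 2086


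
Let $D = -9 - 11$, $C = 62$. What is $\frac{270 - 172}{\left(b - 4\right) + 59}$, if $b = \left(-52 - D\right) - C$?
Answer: $- \frac{98}{39} \approx -2.5128$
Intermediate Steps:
$D = -20$
$b = -94$ ($b = \left(-52 - -20\right) - 62 = \left(-52 + 20\right) - 62 = -32 - 62 = -94$)
$\frac{270 - 172}{\left(b - 4\right) + 59} = \frac{270 - 172}{\left(-94 - 4\right) + 59} = \frac{98}{-98 + 59} = \frac{98}{-39} = 98 \left(- \frac{1}{39}\right) = - \frac{98}{39}$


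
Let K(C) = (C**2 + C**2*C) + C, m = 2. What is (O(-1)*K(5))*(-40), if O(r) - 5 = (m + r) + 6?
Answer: -74400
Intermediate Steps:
K(C) = C + C**2 + C**3 (K(C) = (C**2 + C**3) + C = C + C**2 + C**3)
O(r) = 13 + r (O(r) = 5 + ((2 + r) + 6) = 5 + (8 + r) = 13 + r)
(O(-1)*K(5))*(-40) = ((13 - 1)*(5*(1 + 5 + 5**2)))*(-40) = (12*(5*(1 + 5 + 25)))*(-40) = (12*(5*31))*(-40) = (12*155)*(-40) = 1860*(-40) = -74400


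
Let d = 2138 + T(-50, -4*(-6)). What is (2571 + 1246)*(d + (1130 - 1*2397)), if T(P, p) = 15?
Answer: 3381862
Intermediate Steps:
d = 2153 (d = 2138 + 15 = 2153)
(2571 + 1246)*(d + (1130 - 1*2397)) = (2571 + 1246)*(2153 + (1130 - 1*2397)) = 3817*(2153 + (1130 - 2397)) = 3817*(2153 - 1267) = 3817*886 = 3381862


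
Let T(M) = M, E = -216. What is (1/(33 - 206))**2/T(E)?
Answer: -1/6464664 ≈ -1.5469e-7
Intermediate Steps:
(1/(33 - 206))**2/T(E) = (1/(33 - 206))**2/(-216) = (1/(-173))**2*(-1/216) = (-1/173)**2*(-1/216) = (1/29929)*(-1/216) = -1/6464664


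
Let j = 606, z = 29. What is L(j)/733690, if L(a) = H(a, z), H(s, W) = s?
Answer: 303/366845 ≈ 0.00082596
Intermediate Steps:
L(a) = a
L(j)/733690 = 606/733690 = 606*(1/733690) = 303/366845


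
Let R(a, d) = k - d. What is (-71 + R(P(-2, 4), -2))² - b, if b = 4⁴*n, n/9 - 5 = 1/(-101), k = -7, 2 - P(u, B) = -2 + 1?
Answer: -577840/101 ≈ -5721.2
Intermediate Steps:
P(u, B) = 3 (P(u, B) = 2 - (-2 + 1) = 2 - 1*(-1) = 2 + 1 = 3)
n = 4536/101 (n = 45 + 9/(-101) = 45 + 9*(-1/101) = 45 - 9/101 = 4536/101 ≈ 44.911)
R(a, d) = -7 - d
b = 1161216/101 (b = 4⁴*(4536/101) = 256*(4536/101) = 1161216/101 ≈ 11497.)
(-71 + R(P(-2, 4), -2))² - b = (-71 + (-7 - 1*(-2)))² - 1*1161216/101 = (-71 + (-7 + 2))² - 1161216/101 = (-71 - 5)² - 1161216/101 = (-76)² - 1161216/101 = 5776 - 1161216/101 = -577840/101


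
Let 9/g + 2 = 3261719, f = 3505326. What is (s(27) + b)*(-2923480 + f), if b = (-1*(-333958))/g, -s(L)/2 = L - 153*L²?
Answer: 70421370452942204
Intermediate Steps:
g = 1/362413 (g = 9/(-2 + 3261719) = 9/3261717 = 9*(1/3261717) = 1/362413 ≈ 2.7593e-6)
s(L) = -2*L + 306*L² (s(L) = -2*(L - 153*L²) = -2*L + 306*L²)
b = 121030720654 (b = (-1*(-333958))/(1/362413) = 333958*362413 = 121030720654)
(s(27) + b)*(-2923480 + f) = (2*27*(-1 + 153*27) + 121030720654)*(-2923480 + 3505326) = (2*27*(-1 + 4131) + 121030720654)*581846 = (2*27*4130 + 121030720654)*581846 = (223020 + 121030720654)*581846 = 121030943674*581846 = 70421370452942204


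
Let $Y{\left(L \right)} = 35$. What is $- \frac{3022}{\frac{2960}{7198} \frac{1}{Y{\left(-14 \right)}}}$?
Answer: $- \frac{38066623}{148} \approx -2.5721 \cdot 10^{5}$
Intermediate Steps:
$- \frac{3022}{\frac{2960}{7198} \frac{1}{Y{\left(-14 \right)}}} = - \frac{3022}{\frac{2960}{7198} \cdot \frac{1}{35}} = - \frac{3022}{2960 \cdot \frac{1}{7198} \cdot \frac{1}{35}} = - \frac{3022}{\frac{1480}{3599} \cdot \frac{1}{35}} = - \frac{3022}{\frac{296}{25193}} = \left(-3022\right) \frac{25193}{296} = - \frac{38066623}{148}$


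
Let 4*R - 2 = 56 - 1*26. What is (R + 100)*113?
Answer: 12204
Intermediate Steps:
R = 8 (R = ½ + (56 - 1*26)/4 = ½ + (56 - 26)/4 = ½ + (¼)*30 = ½ + 15/2 = 8)
(R + 100)*113 = (8 + 100)*113 = 108*113 = 12204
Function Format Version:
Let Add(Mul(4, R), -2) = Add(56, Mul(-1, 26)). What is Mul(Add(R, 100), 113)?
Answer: 12204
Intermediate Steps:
R = 8 (R = Add(Rational(1, 2), Mul(Rational(1, 4), Add(56, Mul(-1, 26)))) = Add(Rational(1, 2), Mul(Rational(1, 4), Add(56, -26))) = Add(Rational(1, 2), Mul(Rational(1, 4), 30)) = Add(Rational(1, 2), Rational(15, 2)) = 8)
Mul(Add(R, 100), 113) = Mul(Add(8, 100), 113) = Mul(108, 113) = 12204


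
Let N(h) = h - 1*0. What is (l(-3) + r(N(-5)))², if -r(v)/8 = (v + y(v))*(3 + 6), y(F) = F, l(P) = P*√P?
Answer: 518373 - 4320*I*√3 ≈ 5.1837e+5 - 7482.5*I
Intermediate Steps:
l(P) = P^(3/2)
N(h) = h (N(h) = h + 0 = h)
r(v) = -144*v (r(v) = -8*(v + v)*(3 + 6) = -8*2*v*9 = -144*v)
(l(-3) + r(N(-5)))² = ((-3)^(3/2) - 144*(-5))² = (-3*I*√3 + 720)² = (720 - 3*I*√3)²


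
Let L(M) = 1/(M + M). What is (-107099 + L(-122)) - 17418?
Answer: -30382149/244 ≈ -1.2452e+5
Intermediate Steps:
L(M) = 1/(2*M)
(-107099 + L(-122)) - 17418 = (-107099 + (1/2)/(-122)) - 17418 = (-107099 + (1/2)*(-1/122)) - 17418 = (-107099 - 1/244) - 17418 = -26132157/244 - 17418 = -30382149/244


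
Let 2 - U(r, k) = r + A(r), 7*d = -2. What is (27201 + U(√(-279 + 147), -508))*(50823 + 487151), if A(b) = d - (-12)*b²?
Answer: 108407678714/7 - 1075948*I*√33 ≈ 1.5487e+10 - 6.1808e+6*I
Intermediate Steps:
d = -2/7 (d = (⅐)*(-2) = -2/7 ≈ -0.28571)
A(b) = -2/7 + 12*b² (A(b) = -2/7 - (-12)*b² = -2/7 + 12*b²)
U(r, k) = 16/7 - r - 12*r² (U(r, k) = 2 - (r + (-2/7 + 12*r²)) = 2 - (-2/7 + r + 12*r²) = 2 + (2/7 - r - 12*r²) = 16/7 - r - 12*r²)
(27201 + U(√(-279 + 147), -508))*(50823 + 487151) = (27201 + (16/7 - √(-279 + 147) - 12*(√(-279 + 147))²))*(50823 + 487151) = (27201 + (16/7 - √(-132) - 12*(√(-132))²))*537974 = (27201 + (16/7 - 2*I*√33 - 12*(2*I*√33)²))*537974 = (27201 + (16/7 - 2*I*√33 - 12*(-132)))*537974 = (27201 + (16/7 - 2*I*√33 + 1584))*537974 = (27201 + (11104/7 - 2*I*√33))*537974 = (201511/7 - 2*I*√33)*537974 = 108407678714/7 - 1075948*I*√33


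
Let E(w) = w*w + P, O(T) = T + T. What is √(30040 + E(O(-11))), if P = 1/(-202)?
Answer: √1245501094/202 ≈ 174.71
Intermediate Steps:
P = -1/202 ≈ -0.0049505
O(T) = 2*T
E(w) = -1/202 + w² (E(w) = w*w - 1/202 = w² - 1/202 = -1/202 + w²)
√(30040 + E(O(-11))) = √(30040 + (-1/202 + (2*(-11))²)) = √(30040 + (-1/202 + (-22)²)) = √(30040 + (-1/202 + 484)) = √(30040 + 97767/202) = √(6165847/202) = √1245501094/202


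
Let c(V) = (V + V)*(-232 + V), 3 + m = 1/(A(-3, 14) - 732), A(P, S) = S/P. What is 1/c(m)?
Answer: 2442050/3444868449 ≈ 0.00070889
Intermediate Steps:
m = -6633/2210 (m = -3 + 1/(14/(-3) - 732) = -3 + 1/(14*(-1/3) - 732) = -3 + 1/(-14/3 - 732) = -3 + 1/(-2210/3) = -3 - 3/2210 = -6633/2210 ≈ -3.0014)
c(V) = 2*V*(-232 + V) (c(V) = (2*V)*(-232 + V) = 2*V*(-232 + V))
1/c(m) = 1/(2*(-6633/2210)*(-232 - 6633/2210)) = 1/(2*(-6633/2210)*(-519353/2210)) = 1/(3444868449/2442050) = 2442050/3444868449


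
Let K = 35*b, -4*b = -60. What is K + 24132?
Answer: 24657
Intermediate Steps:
b = 15 (b = -1/4*(-60) = 15)
K = 525 (K = 35*15 = 525)
K + 24132 = 525 + 24132 = 24657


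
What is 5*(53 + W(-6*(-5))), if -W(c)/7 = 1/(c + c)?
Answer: 3173/12 ≈ 264.42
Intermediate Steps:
W(c) = -7/(2*c) (W(c) = -7/(c + c) = -7*1/(2*c) = -7/(2*c))
5*(53 + W(-6*(-5))) = 5*(53 - 7/(2*((-6*(-5))))) = 5*(53 - 7/2/30) = 5*(53 - 7/2*1/30) = 5*(53 - 7/60) = 5*(3173/60) = 3173/12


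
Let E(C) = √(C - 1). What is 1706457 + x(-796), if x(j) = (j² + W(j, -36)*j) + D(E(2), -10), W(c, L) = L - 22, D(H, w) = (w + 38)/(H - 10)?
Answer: 21476141/9 ≈ 2.3862e+6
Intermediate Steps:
E(C) = √(-1 + C)
D(H, w) = (38 + w)/(-10 + H)
W(c, L) = -22 + L
x(j) = -28/9 + j² - 58*j (x(j) = (j² + (-22 - 36)*j) + (38 - 10)/(-10 + √(-1 + 2)) = (j² - 58*j) + 28/(-10 + √1) = (j² - 58*j) + 28/(-10 + 1) = (j² - 58*j) + 28/(-9) = (j² - 58*j) - ⅑*28 = (j² - 58*j) - 28/9 = -28/9 + j² - 58*j)
1706457 + x(-796) = 1706457 + (-28/9 + (-796)² - 58*(-796)) = 1706457 + (-28/9 + 633616 + 46168) = 1706457 + 6118028/9 = 21476141/9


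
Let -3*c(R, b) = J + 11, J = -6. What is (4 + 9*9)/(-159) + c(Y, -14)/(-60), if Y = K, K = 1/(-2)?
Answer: -967/1908 ≈ -0.50681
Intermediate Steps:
K = -½ ≈ -0.50000
Y = -½ ≈ -0.50000
c(R, b) = -5/3 (c(R, b) = -(-6 + 11)/3 = -⅓*5 = -5/3)
(4 + 9*9)/(-159) + c(Y, -14)/(-60) = (4 + 9*9)/(-159) - 5/3/(-60) = (4 + 81)*(-1/159) - 5/3*(-1/60) = 85*(-1/159) + 1/36 = -85/159 + 1/36 = -967/1908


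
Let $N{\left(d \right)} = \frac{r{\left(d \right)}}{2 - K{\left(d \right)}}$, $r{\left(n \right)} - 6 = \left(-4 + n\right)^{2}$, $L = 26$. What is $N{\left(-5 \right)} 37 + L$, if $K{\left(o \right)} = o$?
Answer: $\frac{3401}{7} \approx 485.86$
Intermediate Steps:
$r{\left(n \right)} = 6 + \left(-4 + n\right)^{2}$
$N{\left(d \right)} = \frac{6 + \left(-4 + d\right)^{2}}{2 - d}$
$N{\left(-5 \right)} 37 + L = \frac{-6 - \left(-4 - 5\right)^{2}}{-2 - 5} \cdot 37 + 26 = \frac{-6 - \left(-9\right)^{2}}{-7} \cdot 37 + 26 = - \frac{-6 - 81}{7} \cdot 37 + 26 = \left(- \frac{1}{7}\right) \left(-87\right) 37 + 26 = \frac{87}{7} \cdot 37 + 26 = \frac{3219}{7} + 26 = \frac{3401}{7}$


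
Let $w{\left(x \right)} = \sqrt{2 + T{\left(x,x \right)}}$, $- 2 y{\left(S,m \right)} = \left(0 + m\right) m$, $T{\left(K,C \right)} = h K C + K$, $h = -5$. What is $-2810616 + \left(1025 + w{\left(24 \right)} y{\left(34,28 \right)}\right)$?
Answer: $-2809591 - 392 i \sqrt{2854} \approx -2.8096 \cdot 10^{6} - 20942.0 i$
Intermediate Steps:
$T{\left(K,C \right)} = K - 5 C K$ ($T{\left(K,C \right)} = - 5 K C + K = - 5 C K + K = K - 5 C K$)
$y{\left(S,m \right)} = - \frac{m^{2}}{2}$ ($y{\left(S,m \right)} = - \frac{\left(0 + m\right) m}{2} = - \frac{m m}{2} = - \frac{m^{2}}{2}$)
$w{\left(x \right)} = \sqrt{2 + x \left(1 - 5 x\right)}$
$-2810616 + \left(1025 + w{\left(24 \right)} y{\left(34,28 \right)}\right) = -2810616 + \left(1025 + \sqrt{2 + 24 \left(1 - 120\right)} \left(- \frac{28^{2}}{2}\right)\right) = -2810616 + \left(1025 + \sqrt{2 + 24 \left(1 - 120\right)} \left(\left(- \frac{1}{2}\right) 784\right)\right) = -2810616 + \left(1025 + \sqrt{2 + 24 \left(-119\right)} \left(-392\right)\right) = -2810616 + \left(1025 + \sqrt{2 - 2856} \left(-392\right)\right) = -2810616 + \left(1025 + \sqrt{-2854} \left(-392\right)\right) = -2810616 + \left(1025 + i \sqrt{2854} \left(-392\right)\right) = -2810616 + \left(1025 - 392 i \sqrt{2854}\right) = -2809591 - 392 i \sqrt{2854}$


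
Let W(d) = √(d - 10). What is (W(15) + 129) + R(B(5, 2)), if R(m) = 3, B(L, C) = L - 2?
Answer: 132 + √5 ≈ 134.24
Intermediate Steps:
B(L, C) = -2 + L
W(d) = √(-10 + d)
(W(15) + 129) + R(B(5, 2)) = (√(-10 + 15) + 129) + 3 = (√5 + 129) + 3 = (129 + √5) + 3 = 132 + √5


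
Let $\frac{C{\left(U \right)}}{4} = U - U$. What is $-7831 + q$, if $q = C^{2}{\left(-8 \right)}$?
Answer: $-7831$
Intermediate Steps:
$C{\left(U \right)} = 0$ ($C{\left(U \right)} = 4 \left(U - U\right) = 4 \cdot 0 = 0$)
$q = 0$ ($q = 0^{2} = 0$)
$-7831 + q = -7831 + 0 = -7831$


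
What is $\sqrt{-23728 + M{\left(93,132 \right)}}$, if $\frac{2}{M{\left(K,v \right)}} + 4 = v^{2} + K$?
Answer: $\frac{i \sqrt{7277500215006}}{17513} \approx 154.04 i$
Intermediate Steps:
$M{\left(K,v \right)} = \frac{2}{-4 + K + v^{2}}$ ($M{\left(K,v \right)} = \frac{2}{-4 + \left(v^{2} + K\right)} = \frac{2}{-4 + \left(K + v^{2}\right)} = \frac{2}{-4 + K + v^{2}}$)
$\sqrt{-23728 + M{\left(93,132 \right)}} = \sqrt{-23728 + \frac{2}{-4 + 93 + 132^{2}}} = \sqrt{-23728 + \frac{2}{-4 + 93 + 17424}} = \sqrt{-23728 + \frac{2}{17513}} = \sqrt{- \frac{415548462}{17513}} = \frac{i \sqrt{7277500215006}}{17513}$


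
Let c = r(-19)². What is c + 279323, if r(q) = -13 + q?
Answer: 280347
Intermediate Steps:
c = 1024 (c = (-13 - 19)² = (-32)² = 1024)
c + 279323 = 1024 + 279323 = 280347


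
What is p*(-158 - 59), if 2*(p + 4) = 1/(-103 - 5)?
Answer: 187705/216 ≈ 869.00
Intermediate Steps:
p = -865/216 (p = -4 + 1/(2*(-103 - 5)) = -4 + (½)/(-108) = -4 + (½)*(-1/108) = -4 - 1/216 = -865/216 ≈ -4.0046)
p*(-158 - 59) = -865*(-158 - 59)/216 = -865/216*(-217) = 187705/216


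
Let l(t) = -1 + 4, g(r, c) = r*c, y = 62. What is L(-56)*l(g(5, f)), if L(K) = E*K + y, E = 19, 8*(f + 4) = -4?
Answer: -3006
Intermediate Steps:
f = -9/2 (f = -4 + (⅛)*(-4) = -4 - ½ = -9/2 ≈ -4.5000)
g(r, c) = c*r
l(t) = 3
L(K) = 62 + 19*K (L(K) = 19*K + 62 = 62 + 19*K)
L(-56)*l(g(5, f)) = (62 + 19*(-56))*3 = (62 - 1064)*3 = -1002*3 = -3006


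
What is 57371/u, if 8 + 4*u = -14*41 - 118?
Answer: -57371/175 ≈ -327.83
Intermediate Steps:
u = -175 (u = -2 + (-14*41 - 118)/4 = -2 + (-574 - 118)/4 = -2 + (¼)*(-692) = -2 - 173 = -175)
57371/u = 57371/(-175) = 57371*(-1/175) = -57371/175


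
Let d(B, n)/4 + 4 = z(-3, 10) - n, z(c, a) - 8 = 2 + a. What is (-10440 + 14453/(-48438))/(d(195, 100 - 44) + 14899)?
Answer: -505707173/713927682 ≈ -0.70835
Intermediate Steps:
z(c, a) = 10 + a (z(c, a) = 8 + (2 + a) = 10 + a)
d(B, n) = 64 - 4*n (d(B, n) = -16 + 4*((10 + 10) - n) = -16 + 4*(20 - n) = -16 + (80 - 4*n) = 64 - 4*n)
(-10440 + 14453/(-48438))/(d(195, 100 - 44) + 14899) = (-10440 + 14453/(-48438))/((64 - 4*(100 - 44)) + 14899) = (-10440 + 14453*(-1/48438))/((64 - 4*56) + 14899) = (-10440 - 14453/48438)/((64 - 224) + 14899) = -505707173/(48438*(-160 + 14899)) = -505707173/48438/14739 = -505707173/48438*1/14739 = -505707173/713927682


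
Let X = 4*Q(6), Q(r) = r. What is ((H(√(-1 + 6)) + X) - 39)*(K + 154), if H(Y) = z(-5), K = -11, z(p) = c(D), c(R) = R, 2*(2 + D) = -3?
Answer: -5291/2 ≈ -2645.5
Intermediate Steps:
D = -7/2 (D = -2 + (½)*(-3) = -2 - 3/2 = -7/2 ≈ -3.5000)
z(p) = -7/2
H(Y) = -7/2
X = 24 (X = 4*6 = 24)
((H(√(-1 + 6)) + X) - 39)*(K + 154) = ((-7/2 + 24) - 39)*(-11 + 154) = (41/2 - 39)*143 = -37/2*143 = -5291/2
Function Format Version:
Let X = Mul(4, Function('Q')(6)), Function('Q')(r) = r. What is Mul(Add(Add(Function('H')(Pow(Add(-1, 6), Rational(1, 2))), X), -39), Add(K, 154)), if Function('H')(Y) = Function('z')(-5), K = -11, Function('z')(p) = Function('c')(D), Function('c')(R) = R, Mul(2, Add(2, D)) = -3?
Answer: Rational(-5291, 2) ≈ -2645.5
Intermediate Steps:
D = Rational(-7, 2) (D = Add(-2, Mul(Rational(1, 2), -3)) = Add(-2, Rational(-3, 2)) = Rational(-7, 2) ≈ -3.5000)
Function('z')(p) = Rational(-7, 2)
Function('H')(Y) = Rational(-7, 2)
X = 24 (X = Mul(4, 6) = 24)
Mul(Add(Add(Function('H')(Pow(Add(-1, 6), Rational(1, 2))), X), -39), Add(K, 154)) = Mul(Add(Add(Rational(-7, 2), 24), -39), Add(-11, 154)) = Mul(Add(Rational(41, 2), -39), 143) = Mul(Rational(-37, 2), 143) = Rational(-5291, 2)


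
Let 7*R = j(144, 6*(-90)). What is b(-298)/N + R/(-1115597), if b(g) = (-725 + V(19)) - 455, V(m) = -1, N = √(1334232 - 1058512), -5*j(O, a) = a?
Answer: -108/7809179 - 1181*√68930/137860 ≈ -2.2491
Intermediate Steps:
j(O, a) = -a/5
R = 108/7 (R = (-6*(-90)/5)/7 = (-⅕*(-540))/7 = (⅐)*108 = 108/7 ≈ 15.429)
N = 2*√68930 (N = √275720 = 2*√68930 ≈ 525.09)
b(g) = -1181 (b(g) = (-725 - 1) - 455 = -726 - 455 = -1181)
b(-298)/N + R/(-1115597) = -1181*√68930/137860 + (108/7)/(-1115597) = -1181*√68930/137860 + (108/7)*(-1/1115597) = -1181*√68930/137860 - 108/7809179 = -108/7809179 - 1181*√68930/137860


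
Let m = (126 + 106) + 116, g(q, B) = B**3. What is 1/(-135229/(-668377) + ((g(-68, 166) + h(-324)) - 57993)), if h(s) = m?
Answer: 668377/3018825780656 ≈ 2.2140e-7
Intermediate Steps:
m = 348 (m = 232 + 116 = 348)
h(s) = 348
1/(-135229/(-668377) + ((g(-68, 166) + h(-324)) - 57993)) = 1/(-135229/(-668377) + ((166**3 + 348) - 57993)) = 1/(-135229*(-1/668377) + ((4574296 + 348) - 57993)) = 1/(135229/668377 + (4574644 - 57993)) = 1/(135229/668377 + 4516651) = 1/(3018825780656/668377) = 668377/3018825780656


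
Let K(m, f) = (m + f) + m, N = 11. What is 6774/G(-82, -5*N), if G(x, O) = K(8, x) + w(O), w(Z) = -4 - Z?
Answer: -2258/5 ≈ -451.60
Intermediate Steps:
K(m, f) = f + 2*m (K(m, f) = (f + m) + m = f + 2*m)
G(x, O) = 12 + x - O (G(x, O) = (x + 2*8) + (-4 - O) = (x + 16) + (-4 - O) = (16 + x) + (-4 - O) = 12 + x - O)
6774/G(-82, -5*N) = 6774/(12 - 82 - (-5)*11) = 6774/(12 - 82 - 1*(-55)) = 6774/(12 - 82 + 55) = 6774/(-15) = 6774*(-1/15) = -2258/5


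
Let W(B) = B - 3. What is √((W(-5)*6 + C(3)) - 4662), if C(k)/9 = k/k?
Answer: I*√4701 ≈ 68.564*I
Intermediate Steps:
W(B) = -3 + B
C(k) = 9 (C(k) = 9*(k/k) = 9*1 = 9)
√((W(-5)*6 + C(3)) - 4662) = √(((-3 - 5)*6 + 9) - 4662) = √((-8*6 + 9) - 4662) = √((-48 + 9) - 4662) = √(-39 - 4662) = √(-4701) = I*√4701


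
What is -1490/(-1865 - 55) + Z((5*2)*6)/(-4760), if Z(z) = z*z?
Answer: 451/22848 ≈ 0.019739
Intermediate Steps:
Z(z) = z²
-1490/(-1865 - 55) + Z((5*2)*6)/(-4760) = -1490/(-1865 - 55) + ((5*2)*6)²/(-4760) = -1490/(-1920) + (10*6)²*(-1/4760) = -1490*(-1/1920) + 60²*(-1/4760) = 149/192 + 3600*(-1/4760) = 149/192 - 90/119 = 451/22848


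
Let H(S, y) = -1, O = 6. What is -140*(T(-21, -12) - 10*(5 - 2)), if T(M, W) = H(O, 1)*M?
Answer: 1260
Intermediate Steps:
T(M, W) = -M
-140*(T(-21, -12) - 10*(5 - 2)) = -140*(-1*(-21) - 10*(5 - 2)) = -140*(21 - 10*3) = -140*(21 - 30) = -140*(-9) = 1260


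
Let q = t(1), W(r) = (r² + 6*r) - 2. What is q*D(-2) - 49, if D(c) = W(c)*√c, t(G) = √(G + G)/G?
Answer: -49 - 20*I ≈ -49.0 - 20.0*I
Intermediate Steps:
t(G) = √2/√G (t(G) = √(2*G)/G = (√2*√G)/G = √2/√G)
W(r) = -2 + r² + 6*r
q = √2 (q = √2/√1 = √2*1 = √2 ≈ 1.4142)
D(c) = √c*(-2 + c² + 6*c) (D(c) = (-2 + c² + 6*c)*√c = √c*(-2 + c² + 6*c))
q*D(-2) - 49 = √2*(√(-2)*(-2 + (-2)² + 6*(-2))) - 49 = √2*((I*√2)*(-2 + 4 - 12)) - 49 = √2*((I*√2)*(-10)) - 49 = √2*(-10*I*√2) - 49 = -20*I - 49 = -49 - 20*I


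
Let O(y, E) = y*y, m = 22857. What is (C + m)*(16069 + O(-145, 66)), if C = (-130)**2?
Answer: 1474746158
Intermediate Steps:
O(y, E) = y**2
C = 16900
(C + m)*(16069 + O(-145, 66)) = (16900 + 22857)*(16069 + (-145)**2) = 39757*(16069 + 21025) = 39757*37094 = 1474746158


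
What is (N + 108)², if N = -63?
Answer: 2025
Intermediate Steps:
(N + 108)² = (-63 + 108)² = 45² = 2025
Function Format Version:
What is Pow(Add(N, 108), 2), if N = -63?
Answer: 2025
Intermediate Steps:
Pow(Add(N, 108), 2) = Pow(Add(-63, 108), 2) = Pow(45, 2) = 2025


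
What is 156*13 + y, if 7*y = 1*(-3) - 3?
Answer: 14190/7 ≈ 2027.1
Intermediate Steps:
y = -6/7 (y = (1*(-3) - 3)/7 = (-3 - 3)/7 = (⅐)*(-6) = -6/7 ≈ -0.85714)
156*13 + y = 156*13 - 6/7 = 2028 - 6/7 = 14190/7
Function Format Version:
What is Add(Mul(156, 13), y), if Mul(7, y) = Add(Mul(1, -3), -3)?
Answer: Rational(14190, 7) ≈ 2027.1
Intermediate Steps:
y = Rational(-6, 7) (y = Mul(Rational(1, 7), Add(Mul(1, -3), -3)) = Mul(Rational(1, 7), Add(-3, -3)) = Mul(Rational(1, 7), -6) = Rational(-6, 7) ≈ -0.85714)
Add(Mul(156, 13), y) = Add(Mul(156, 13), Rational(-6, 7)) = Add(2028, Rational(-6, 7)) = Rational(14190, 7)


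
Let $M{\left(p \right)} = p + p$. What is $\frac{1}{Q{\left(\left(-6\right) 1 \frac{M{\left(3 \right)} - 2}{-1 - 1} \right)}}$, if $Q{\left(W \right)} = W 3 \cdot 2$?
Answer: $\frac{1}{72} \approx 0.013889$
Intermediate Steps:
$M{\left(p \right)} = 2 p$
$Q{\left(W \right)} = 6 W$ ($Q{\left(W \right)} = 3 W 2 = 6 W$)
$\frac{1}{Q{\left(\left(-6\right) 1 \frac{M{\left(3 \right)} - 2}{-1 - 1} \right)}} = \frac{1}{6 \left(-6\right) 1 \frac{2 \cdot 3 - 2}{-1 - 1}} = \frac{1}{6 \left(- 6 \frac{6 - 2}{-2}\right)} = \frac{1}{6 \left(- 6 \cdot 4 \left(- \frac{1}{2}\right)\right)} = \frac{1}{6 \left(\left(-6\right) \left(-2\right)\right)} = \frac{1}{6 \cdot 12} = \frac{1}{72}$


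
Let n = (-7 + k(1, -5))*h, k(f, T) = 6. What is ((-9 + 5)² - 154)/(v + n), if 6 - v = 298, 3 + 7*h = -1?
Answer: 161/340 ≈ 0.47353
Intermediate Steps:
h = -4/7 (h = -3/7 + (⅐)*(-1) = -3/7 - ⅐ = -4/7 ≈ -0.57143)
n = 4/7 (n = (-7 + 6)*(-4/7) = -1*(-4/7) = 4/7 ≈ 0.57143)
v = -292 (v = 6 - 1*298 = 6 - 298 = -292)
((-9 + 5)² - 154)/(v + n) = ((-9 + 5)² - 154)/(-292 + 4/7) = ((-4)² - 154)/(-2040/7) = (16 - 154)*(-7/2040) = -138*(-7/2040) = 161/340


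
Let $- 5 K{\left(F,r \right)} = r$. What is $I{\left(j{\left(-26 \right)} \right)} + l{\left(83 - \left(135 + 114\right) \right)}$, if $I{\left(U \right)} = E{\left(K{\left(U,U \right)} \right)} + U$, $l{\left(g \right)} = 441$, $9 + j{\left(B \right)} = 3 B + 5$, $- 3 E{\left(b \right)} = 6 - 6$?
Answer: $359$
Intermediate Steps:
$K{\left(F,r \right)} = - \frac{r}{5}$
$E{\left(b \right)} = 0$ ($E{\left(b \right)} = - \frac{6 - 6}{3} = \left(- \frac{1}{3}\right) 0 = 0$)
$j{\left(B \right)} = -4 + 3 B$ ($j{\left(B \right)} = -9 + \left(3 B + 5\right) = -9 + \left(5 + 3 B\right) = -4 + 3 B$)
$I{\left(U \right)} = U$ ($I{\left(U \right)} = 0 + U = U$)
$I{\left(j{\left(-26 \right)} \right)} + l{\left(83 - \left(135 + 114\right) \right)} = \left(-4 + 3 \left(-26\right)\right) + 441 = \left(-4 - 78\right) + 441 = -82 + 441 = 359$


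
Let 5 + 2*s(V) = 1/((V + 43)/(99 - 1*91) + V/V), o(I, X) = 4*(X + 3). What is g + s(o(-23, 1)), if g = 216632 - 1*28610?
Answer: 25194621/134 ≈ 1.8802e+5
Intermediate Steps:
o(I, X) = 12 + 4*X (o(I, X) = 4*(3 + X) = 12 + 4*X)
g = 188022 (g = 216632 - 28610 = 188022)
s(V) = -5/2 + 1/(2*(51/8 + V/8)) (s(V) = -5/2 + 1/(2*((V + 43)/(99 - 1*91) + V/V)) = -5/2 + 1/(2*((43 + V)/(99 - 91) + 1)) = -5/2 + 1/(2*((43 + V)/8 + 1)) = -5/2 + 1/(2*((43 + V)*(⅛) + 1)) = -5/2 + 1/(2*((43/8 + V/8) + 1)) = -5/2 + 1/(2*(51/8 + V/8)))
g + s(o(-23, 1)) = 188022 + (-247 - 5*(12 + 4*1))/(2*(51 + (12 + 4*1))) = 188022 + (-247 - 5*(12 + 4))/(2*(51 + (12 + 4))) = 188022 + (-247 - 5*16)/(2*(51 + 16)) = 188022 + (½)*(-247 - 80)/67 = 188022 + (½)*(1/67)*(-327) = 188022 - 327/134 = 25194621/134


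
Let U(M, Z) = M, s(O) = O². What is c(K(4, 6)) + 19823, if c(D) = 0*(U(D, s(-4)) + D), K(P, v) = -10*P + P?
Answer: 19823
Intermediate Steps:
K(P, v) = -9*P
c(D) = 0 (c(D) = 0*(D + D) = 0*(2*D) = 0)
c(K(4, 6)) + 19823 = 0 + 19823 = 19823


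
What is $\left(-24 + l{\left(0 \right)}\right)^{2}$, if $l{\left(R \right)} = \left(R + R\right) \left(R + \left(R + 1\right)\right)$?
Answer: $576$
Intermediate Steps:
$l{\left(R \right)} = 2 R \left(1 + 2 R\right)$ ($l{\left(R \right)} = 2 R \left(R + \left(1 + R\right)\right) = 2 R \left(1 + 2 R\right)$)
$\left(-24 + l{\left(0 \right)}\right)^{2} = \left(-24 + 2 \cdot 0 \left(1 + 2 \cdot 0\right)\right)^{2} = \left(-24 + 2 \cdot 0 \left(1 + 0\right)\right)^{2} = \left(-24 + 2 \cdot 0 \cdot 1\right)^{2} = \left(-24 + 0\right)^{2} = \left(-24\right)^{2} = 576$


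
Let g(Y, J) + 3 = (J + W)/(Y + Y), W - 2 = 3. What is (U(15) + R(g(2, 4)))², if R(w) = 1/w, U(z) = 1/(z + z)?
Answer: 169/100 ≈ 1.6900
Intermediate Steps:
W = 5 (W = 2 + 3 = 5)
g(Y, J) = -3 + (5 + J)/(2*Y) (g(Y, J) = -3 + (J + 5)/(Y + Y) = -3 + (5 + J)/((2*Y)) = -3 + (5 + J)*(1/(2*Y)) = -3 + (5 + J)/(2*Y))
U(z) = 1/(2*z)
R(w) = 1/w
(U(15) + R(g(2, 4)))² = ((½)/15 + 1/((½)*(5 + 4 - 6*2)/2))² = ((½)*(1/15) + 1/((½)*(½)*(5 + 4 - 12)))² = (1/30 + 1/((½)*(½)*(-3)))² = (1/30 + 1/(-¾))² = (1/30 - 4/3)² = (-13/10)² = 169/100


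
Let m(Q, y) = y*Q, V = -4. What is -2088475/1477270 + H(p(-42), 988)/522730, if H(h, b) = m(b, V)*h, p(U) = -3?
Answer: -8263030951/5940102670 ≈ -1.3911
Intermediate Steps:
m(Q, y) = Q*y
H(h, b) = -4*b*h (H(h, b) = (b*(-4))*h = (-4*b)*h = -4*b*h)
-2088475/1477270 + H(p(-42), 988)/522730 = -2088475/1477270 - 4*988*(-3)/522730 = -2088475*1/1477270 + 11856*(1/522730) = -417695/295454 + 456/20105 = -8263030951/5940102670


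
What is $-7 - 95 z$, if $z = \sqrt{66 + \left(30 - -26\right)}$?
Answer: $-7 - 95 \sqrt{122} \approx -1056.3$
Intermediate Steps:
$z = \sqrt{122}$ ($z = \sqrt{66 + \left(30 + 26\right)} = \sqrt{66 + 56} = \sqrt{122} \approx 11.045$)
$-7 - 95 z = -7 - 95 \sqrt{122}$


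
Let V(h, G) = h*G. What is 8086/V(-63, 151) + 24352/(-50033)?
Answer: -636227414/475963929 ≈ -1.3367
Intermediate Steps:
V(h, G) = G*h
8086/V(-63, 151) + 24352/(-50033) = 8086/((151*(-63))) + 24352/(-50033) = 8086/(-9513) + 24352*(-1/50033) = 8086*(-1/9513) - 24352/50033 = -8086/9513 - 24352/50033 = -636227414/475963929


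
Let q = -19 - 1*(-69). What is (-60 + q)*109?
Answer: -1090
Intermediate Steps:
q = 50 (q = -19 + 69 = 50)
(-60 + q)*109 = (-60 + 50)*109 = -10*109 = -1090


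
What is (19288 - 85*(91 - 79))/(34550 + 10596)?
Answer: 9134/22573 ≈ 0.40464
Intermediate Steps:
(19288 - 85*(91 - 79))/(34550 + 10596) = (19288 - 85*12)/45146 = (19288 - 1020)*(1/45146) = 18268*(1/45146) = 9134/22573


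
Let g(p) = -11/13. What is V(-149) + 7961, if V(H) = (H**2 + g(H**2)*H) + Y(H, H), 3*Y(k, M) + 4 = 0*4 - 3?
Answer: 1181144/39 ≈ 30286.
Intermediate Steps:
Y(k, M) = -7/3 (Y(k, M) = -4/3 + (0*4 - 3)/3 = -4/3 + (0 - 3)/3 = -4/3 + (1/3)*(-3) = -4/3 - 1 = -7/3)
g(p) = -11/13 (g(p) = -11*1/13 = -11/13)
V(H) = -7/3 + H**2 - 11*H/13 (V(H) = (H**2 - 11*H/13) - 7/3 = -7/3 + H**2 - 11*H/13)
V(-149) + 7961 = (-7/3 + (-149)**2 - 11/13*(-149)) + 7961 = (-7/3 + 22201 + 1639/13) + 7961 = 870665/39 + 7961 = 1181144/39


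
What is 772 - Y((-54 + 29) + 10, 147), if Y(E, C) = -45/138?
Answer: 35527/46 ≈ 772.33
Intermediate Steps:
Y(E, C) = -15/46 (Y(E, C) = -45*1/138 = -15/46)
772 - Y((-54 + 29) + 10, 147) = 772 - 1*(-15/46) = 772 + 15/46 = 35527/46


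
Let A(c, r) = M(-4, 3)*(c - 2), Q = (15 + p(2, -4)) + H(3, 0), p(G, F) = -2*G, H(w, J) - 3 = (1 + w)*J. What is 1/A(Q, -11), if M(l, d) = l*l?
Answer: 1/192 ≈ 0.0052083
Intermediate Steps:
H(w, J) = 3 + J*(1 + w) (H(w, J) = 3 + (1 + w)*J = 3 + J*(1 + w))
M(l, d) = l²
Q = 14 (Q = (15 - 2*2) + (3 + 0 + 0*3) = (15 - 4) + (3 + 0 + 0) = 11 + 3 = 14)
A(c, r) = -32 + 16*c (A(c, r) = (-4)²*(c - 2) = 16*(-2 + c) = -32 + 16*c)
1/A(Q, -11) = 1/(-32 + 16*14) = 1/(-32 + 224) = 1/192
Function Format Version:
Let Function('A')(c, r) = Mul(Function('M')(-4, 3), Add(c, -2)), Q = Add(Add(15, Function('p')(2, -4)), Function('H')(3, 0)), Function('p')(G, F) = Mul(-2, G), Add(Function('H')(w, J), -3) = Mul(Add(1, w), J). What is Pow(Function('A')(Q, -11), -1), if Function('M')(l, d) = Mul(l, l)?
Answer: Rational(1, 192) ≈ 0.0052083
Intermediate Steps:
Function('H')(w, J) = Add(3, Mul(J, Add(1, w))) (Function('H')(w, J) = Add(3, Mul(Add(1, w), J)) = Add(3, Mul(J, Add(1, w))))
Function('M')(l, d) = Pow(l, 2)
Q = 14 (Q = Add(Add(15, Mul(-2, 2)), Add(3, 0, Mul(0, 3))) = Add(Add(15, -4), Add(3, 0, 0)) = Add(11, 3) = 14)
Function('A')(c, r) = Add(-32, Mul(16, c)) (Function('A')(c, r) = Mul(Pow(-4, 2), Add(c, -2)) = Mul(16, Add(-2, c)) = Add(-32, Mul(16, c)))
Pow(Function('A')(Q, -11), -1) = Pow(Add(-32, Mul(16, 14)), -1) = Pow(Add(-32, 224), -1) = Pow(192, -1) = Rational(1, 192)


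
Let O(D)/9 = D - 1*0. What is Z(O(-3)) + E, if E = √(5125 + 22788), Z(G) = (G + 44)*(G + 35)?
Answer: 136 + √27913 ≈ 303.07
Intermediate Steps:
O(D) = 9*D (O(D) = 9*(D - 1*0) = 9*(D + 0) = 9*D)
Z(G) = (35 + G)*(44 + G) (Z(G) = (44 + G)*(35 + G) = (35 + G)*(44 + G))
E = √27913 ≈ 167.07
Z(O(-3)) + E = (1540 + (9*(-3))² + 79*(9*(-3))) + √27913 = (1540 + (-27)² + 79*(-27)) + √27913 = (1540 + 729 - 2133) + √27913 = 136 + √27913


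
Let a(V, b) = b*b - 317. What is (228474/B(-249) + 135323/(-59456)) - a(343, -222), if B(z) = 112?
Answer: -19531611541/416192 ≈ -46929.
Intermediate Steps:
a(V, b) = -317 + b**2 (a(V, b) = b**2 - 317 = -317 + b**2)
(228474/B(-249) + 135323/(-59456)) - a(343, -222) = (228474/112 + 135323/(-59456)) - (-317 + (-222)**2) = (228474*(1/112) + 135323*(-1/59456)) - (-317 + 49284) = (114237/56 - 135323/59456) - 1*48967 = 848062123/416192 - 48967 = -19531611541/416192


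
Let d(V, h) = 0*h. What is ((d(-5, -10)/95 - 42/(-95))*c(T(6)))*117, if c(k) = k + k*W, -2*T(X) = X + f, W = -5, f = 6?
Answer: 117936/95 ≈ 1241.4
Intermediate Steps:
T(X) = -3 - X/2 (T(X) = -(X + 6)/2 = -(6 + X)/2 = -3 - X/2)
d(V, h) = 0
c(k) = -4*k (c(k) = k + k*(-5) = k - 5*k = -4*k)
((d(-5, -10)/95 - 42/(-95))*c(T(6)))*117 = ((0/95 - 42/(-95))*(-4*(-3 - 1/2*6)))*117 = ((0*(1/95) - 42*(-1/95))*(-4*(-3 - 3)))*117 = ((0 + 42/95)*(-4*(-6)))*117 = ((42/95)*24)*117 = (1008/95)*117 = 117936/95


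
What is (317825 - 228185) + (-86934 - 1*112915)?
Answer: -110209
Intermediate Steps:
(317825 - 228185) + (-86934 - 1*112915) = 89640 + (-86934 - 112915) = 89640 - 199849 = -110209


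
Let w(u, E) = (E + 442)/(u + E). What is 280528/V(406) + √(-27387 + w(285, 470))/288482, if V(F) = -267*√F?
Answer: -1576*√406/609 + I*√15610586115/217803910 ≈ -52.144 + 0.00057365*I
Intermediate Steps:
w(u, E) = (442 + E)/(E + u)
280528/V(406) + √(-27387 + w(285, 470))/288482 = 280528/((-267*√406)) + √(-27387 + (442 + 470)/(470 + 285))/288482 = 280528*(-√406/108402) + √(-27387 + 912/755)*(1/288482) = -1576*√406/609 + √(-27387 + (1/755)*912)*(1/288482) = -1576*√406/609 + √(-27387 + 912/755)*(1/288482) = -1576*√406/609 + √(-20676273/755)*(1/288482) = -1576*√406/609 + (I*√15610586115/755)*(1/288482) = -1576*√406/609 + I*√15610586115/217803910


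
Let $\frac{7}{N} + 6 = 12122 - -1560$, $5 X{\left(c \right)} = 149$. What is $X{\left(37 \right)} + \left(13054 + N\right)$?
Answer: $\frac{894670279}{68380} \approx 13084.0$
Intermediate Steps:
$X{\left(c \right)} = \frac{149}{5}$ ($X{\left(c \right)} = \frac{1}{5} \cdot 149 = \frac{149}{5}$)
$N = \frac{7}{13676}$ ($N = \frac{7}{-6 + \left(12122 - -1560\right)} = \frac{7}{-6 + \left(12122 + 1560\right)} = \frac{7}{-6 + 13682} = \frac{7}{13676} \approx 0.00051185$)
$X{\left(37 \right)} + \left(13054 + N\right) = \frac{149}{5} + \left(13054 + \frac{7}{13676}\right) = \frac{149}{5} + \frac{178526511}{13676} = \frac{894670279}{68380}$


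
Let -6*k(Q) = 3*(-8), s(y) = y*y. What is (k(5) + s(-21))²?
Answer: 198025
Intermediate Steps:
s(y) = y²
k(Q) = 4 (k(Q) = -(-8)/2 = -⅙*(-24) = 4)
(k(5) + s(-21))² = (4 + (-21)²)² = (4 + 441)² = 445² = 198025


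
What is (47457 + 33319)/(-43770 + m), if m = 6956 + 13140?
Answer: -40388/11837 ≈ -3.4120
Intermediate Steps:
m = 20096
(47457 + 33319)/(-43770 + m) = (47457 + 33319)/(-43770 + 20096) = 80776/(-23674) = 80776*(-1/23674) = -40388/11837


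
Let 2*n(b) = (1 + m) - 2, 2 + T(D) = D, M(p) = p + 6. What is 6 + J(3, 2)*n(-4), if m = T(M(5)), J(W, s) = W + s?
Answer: 26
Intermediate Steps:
M(p) = 6 + p
T(D) = -2 + D
m = 9 (m = -2 + (6 + 5) = -2 + 11 = 9)
n(b) = 4 (n(b) = ((1 + 9) - 2)/2 = (10 - 2)/2 = (½)*8 = 4)
6 + J(3, 2)*n(-4) = 6 + (3 + 2)*4 = 6 + 5*4 = 6 + 20 = 26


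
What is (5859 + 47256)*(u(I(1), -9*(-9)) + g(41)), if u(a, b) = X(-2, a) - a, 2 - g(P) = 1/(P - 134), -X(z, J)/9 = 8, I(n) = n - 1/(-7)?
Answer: -819865435/217 ≈ -3.7782e+6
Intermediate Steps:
I(n) = ⅐ + n (I(n) = n - 1*(-⅐) = n + ⅐ = ⅐ + n)
X(z, J) = -72 (X(z, J) = -9*8 = -72)
g(P) = 2 - 1/(-134 + P) (g(P) = 2 - 1/(P - 134) = 2 - 1/(-134 + P))
u(a, b) = -72 - a
(5859 + 47256)*(u(I(1), -9*(-9)) + g(41)) = (5859 + 47256)*((-72 - (⅐ + 1)) + (-269 + 2*41)/(-134 + 41)) = 53115*((-72 - 1*8/7) + (-269 + 82)/(-93)) = 53115*((-72 - 8/7) - 1/93*(-187)) = 53115*(-512/7 + 187/93) = 53115*(-46307/651) = -819865435/217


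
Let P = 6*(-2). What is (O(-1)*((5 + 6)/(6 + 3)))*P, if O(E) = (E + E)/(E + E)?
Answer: -44/3 ≈ -14.667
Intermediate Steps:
O(E) = 1 (O(E) = (2*E)/((2*E)) = (2*E)*(1/(2*E)) = 1)
P = -12
(O(-1)*((5 + 6)/(6 + 3)))*P = (1*((5 + 6)/(6 + 3)))*(-12) = (1*(11/9))*(-12) = (11/9)*(-12) = -44/3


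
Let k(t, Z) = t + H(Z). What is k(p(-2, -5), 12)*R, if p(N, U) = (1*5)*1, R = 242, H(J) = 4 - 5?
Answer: 968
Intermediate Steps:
H(J) = -1
p(N, U) = 5 (p(N, U) = 5*1 = 5)
k(t, Z) = -1 + t (k(t, Z) = t - 1 = -1 + t)
k(p(-2, -5), 12)*R = (-1 + 5)*242 = 4*242 = 968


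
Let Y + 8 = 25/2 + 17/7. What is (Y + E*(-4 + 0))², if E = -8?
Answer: 297025/196 ≈ 1515.4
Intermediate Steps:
Y = 97/14 (Y = -8 + (25/2 + 17/7) = -8 + 209/14 = 97/14 ≈ 6.9286)
(Y + E*(-4 + 0))² = (97/14 - 8*(-4 + 0))² = (97/14 - 8*(-4))² = (97/14 + 32)² = (545/14)² = 297025/196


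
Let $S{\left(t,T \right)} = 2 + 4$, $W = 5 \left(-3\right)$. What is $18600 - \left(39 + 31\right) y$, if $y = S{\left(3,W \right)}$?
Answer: $18180$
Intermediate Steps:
$W = -15$
$S{\left(t,T \right)} = 6$
$y = 6$
$18600 - \left(39 + 31\right) y = 18600 - \left(39 + 31\right) 6 = 18600 - 70 \cdot 6 = 18600 - 420 = 18180$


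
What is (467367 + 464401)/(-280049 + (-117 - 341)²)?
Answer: -931768/70285 ≈ -13.257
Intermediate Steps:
(467367 + 464401)/(-280049 + (-117 - 341)²) = 931768/(-280049 + (-458)²) = 931768/(-280049 + 209764) = 931768/(-70285) = 931768*(-1/70285) = -931768/70285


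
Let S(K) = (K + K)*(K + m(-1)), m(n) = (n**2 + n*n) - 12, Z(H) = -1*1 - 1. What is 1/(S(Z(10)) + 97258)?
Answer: 1/97306 ≈ 1.0277e-5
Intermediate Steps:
Z(H) = -2 (Z(H) = -1 - 1 = -2)
m(n) = -12 + 2*n**2 (m(n) = (n**2 + n**2) - 12 = 2*n**2 - 12 = -12 + 2*n**2)
S(K) = 2*K*(-10 + K) (S(K) = (K + K)*(K + (-12 + 2*(-1)**2)) = (2*K)*(K + (-12 + 2*1)) = (2*K)*(K + (-12 + 2)) = (2*K)*(K - 10) = (2*K)*(-10 + K) = 2*K*(-10 + K))
1/(S(Z(10)) + 97258) = 1/(2*(-2)*(-10 - 2) + 97258) = 1/(2*(-2)*(-12) + 97258) = 1/(48 + 97258) = 1/97306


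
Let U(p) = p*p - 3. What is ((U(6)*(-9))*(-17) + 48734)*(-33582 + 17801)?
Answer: -848749523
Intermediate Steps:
U(p) = -3 + p² (U(p) = p² - 3 = -3 + p²)
((U(6)*(-9))*(-17) + 48734)*(-33582 + 17801) = (((-3 + 6²)*(-9))*(-17) + 48734)*(-33582 + 17801) = (((-3 + 36)*(-9))*(-17) + 48734)*(-15781) = ((33*(-9))*(-17) + 48734)*(-15781) = (-297*(-17) + 48734)*(-15781) = (5049 + 48734)*(-15781) = 53783*(-15781) = -848749523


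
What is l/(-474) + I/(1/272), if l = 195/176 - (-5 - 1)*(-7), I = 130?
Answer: 983293279/27808 ≈ 35360.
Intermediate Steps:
l = -7197/176 (l = 195*(1/176) - (-6)*(-7) = 195/176 - 1*42 = 195/176 - 42 = -7197/176 ≈ -40.892)
l/(-474) + I/(1/272) = -7197/176/(-474) + 130/(1/272) = -7197/176*(-1/474) + 130/(1/272) = 2399/27808 + 130*272 = 2399/27808 + 35360 = 983293279/27808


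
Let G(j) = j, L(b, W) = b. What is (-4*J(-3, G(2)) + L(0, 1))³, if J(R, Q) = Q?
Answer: -512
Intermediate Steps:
(-4*J(-3, G(2)) + L(0, 1))³ = (-4*2 + 0)³ = (-8 + 0)³ = (-8)³ = -512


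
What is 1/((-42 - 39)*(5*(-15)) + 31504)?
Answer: 1/37579 ≈ 2.6611e-5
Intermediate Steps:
1/((-42 - 39)*(5*(-15)) + 31504) = 1/(-81*(-75) + 31504) = 1/(6075 + 31504) = 1/37579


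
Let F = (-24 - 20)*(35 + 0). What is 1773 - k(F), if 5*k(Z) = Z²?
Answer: -472547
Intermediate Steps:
F = -1540 (F = -44*35 = -1540)
k(Z) = Z²/5
1773 - k(F) = 1773 - (-1540)²/5 = 1773 - 2371600/5 = 1773 - 1*474320 = 1773 - 474320 = -472547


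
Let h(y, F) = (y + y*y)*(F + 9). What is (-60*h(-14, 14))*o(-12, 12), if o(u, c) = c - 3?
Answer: -2260440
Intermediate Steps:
o(u, c) = -3 + c
h(y, F) = (9 + F)*(y + y²) (h(y, F) = (y + y²)*(9 + F) = (9 + F)*(y + y²))
(-60*h(-14, 14))*o(-12, 12) = (-(-840)*(9 + 14 + 9*(-14) + 14*(-14)))*(-3 + 12) = -(-840)*(9 + 14 - 126 - 196)*9 = -(-840)*(-299)*9 = -60*4186*9 = -251160*9 = -2260440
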